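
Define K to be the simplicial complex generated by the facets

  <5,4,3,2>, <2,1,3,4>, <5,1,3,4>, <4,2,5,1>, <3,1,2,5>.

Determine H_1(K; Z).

H_1 ≅ 0.

We work with the vertex ordering 1 < 2 < 3 < 4 < 5. The simplices of K, each written with vertices in increasing order, are:

  0-simplices (5): [1], [2], [3], [4], [5]
  1-simplices (10): [1,2], [1,3], [1,4], [1,5], [2,3], [2,4], [2,5], [3,4], [3,5], [4,5]
  2-simplices (10): [1,2,3], [1,2,4], [1,2,5], [1,3,4], [1,3,5], [1,4,5], [2,3,4], [2,3,5], [2,4,5], [3,4,5]
  3-simplices (5): [1,2,3,4], [1,2,3,5], [1,2,4,5], [1,3,4,5], [2,3,4,5]

giving chain groups C_0 ≅ Z^5, C_1 ≅ Z^10, C_2 ≅ Z^10, C_3 ≅ Z^5.

Boundary ∂_1: C_1 → C_0 maps an edge to its endpoints' difference, ∂[p,q] = q − p.
The resulting 5×10 matrix has rank 4, and its Smith normal form has invariant factors (1,1,1,1).

∂_2: C_2 → C_1 sends each 2-simplex [p,q,r] to [q,r] − [p,r] + [p,q]. For instance
  ∂[2,4,5] = [4,5] − [2,5] + [2,4],
  ∂[1,2,4] = [2,4] − [1,4] + [1,2].
This gives a 10×10 integer matrix of rank 6; reducing to Smith normal form yields diagonal entries (1,1,1,1,1,1).

Boundary ∂_3: C_3 → C_2 sends each 3-simplex σ to the alternating sum Σ_i (−1)^i (σ with its i-th vertex removed). For instance
  ∂[1,2,3,5] = [2,3,5] − [1,3,5] + [1,2,5] − [1,2,3],
  ∂[1,2,3,4] = [2,3,4] − [1,3,4] + [1,2,4] − [1,2,3].
The 10×5 boundary matrix has rank 4 and Smith normal form diag(1,1,1,1).

Now H_k = ker ∂_k / im ∂_{k+1}, so:

  H_1: rank ker ∂_1 − rank ∂_2 = (10 − 4) − 6 = 0, and the invariant factors of ∂_2 are all 1, so H_1 = 0.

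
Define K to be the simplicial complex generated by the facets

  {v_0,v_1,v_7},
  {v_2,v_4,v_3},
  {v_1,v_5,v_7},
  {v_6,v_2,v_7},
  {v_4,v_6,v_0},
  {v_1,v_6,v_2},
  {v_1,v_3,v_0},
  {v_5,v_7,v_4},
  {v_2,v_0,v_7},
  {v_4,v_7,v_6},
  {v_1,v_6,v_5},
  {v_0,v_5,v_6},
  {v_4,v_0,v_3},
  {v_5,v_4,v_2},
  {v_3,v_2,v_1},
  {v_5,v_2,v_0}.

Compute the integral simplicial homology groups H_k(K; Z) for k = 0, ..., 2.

H_0 ≅ Z,  H_1 ≅ Z^2,  H_2 ≅ Z.

Fix the vertex order v_0 < v_1 < v_2 < v_3 < v_4 < v_5 < v_6 < v_7 and write every simplex with vertices in increasing order. Then dim K = 2 and the simplices of K are:

  0-simplices (8): [v_0], [v_1], [v_2], [v_3], [v_4], [v_5], [v_6], [v_7]
  1-simplices (24): (24 of them)
  2-simplices (16): (16 of them)

giving chain groups C_0 ≅ Z^8, C_1 ≅ Z^24, C_2 ≅ Z^16.

Boundary ∂_1: C_1 → C_0 sends each edge [p,q] (with p < q) to q − p. For instance
  ∂[v_4,v_6] = [v_6] − [v_4].
This gives a 8×24 integer matrix of rank 7; reducing to Smith normal form yields diagonal entries (1,1,1,1,1,1,1).

Boundary ∂_2: C_2 → C_1 sends each 2-simplex [p,q,r] to [q,r] − [p,r] + [p,q]. For instance
  ∂[v_1,v_2,v_3] = [v_2,v_3] − [v_1,v_3] + [v_1,v_2],
  ∂[v_0,v_1,v_7] = [v_1,v_7] − [v_0,v_7] + [v_0,v_1].
This gives a 24×16 integer matrix of rank 15; reducing to Smith normal form yields diagonal entries (1,1,1,1,1,1,1,1,1,1,1,1,1,1,1).

Now H_k = ker ∂_k / im ∂_{k+1}, so:

  H_0: rank C_0 − rank ∂_1 = 8 − 7 = 1, and the invariant factors of ∂_1 are all 1, so H_0 ≅ Z.
  H_1: rank ker ∂_1 − rank ∂_2 = (24 − 7) − 15 = 2, and the invariant factors of ∂_2 are all 1, so H_1 ≅ Z^2.
  H_2: rank ker ∂_2 − rank ∂_3 = (16 − 15) − 0 = 1, and there is no ∂_3, so H_2 ≅ Z.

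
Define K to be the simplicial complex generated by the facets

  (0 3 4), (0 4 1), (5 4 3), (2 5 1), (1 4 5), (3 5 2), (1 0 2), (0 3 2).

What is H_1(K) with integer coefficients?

H_1 ≅ 0.

Order the vertices as 0 < 1 < 2 < 3 < 4 < 5. Listing each simplex with vertices in this order, K has dimension 2 with simplices:

  0-simplices (6): [0], [1], [2], [3], [4], [5]
  1-simplices (12): [0,1], [0,2], [0,3], [0,4], [1,2], [1,4], [1,5], [2,3], [2,5], [3,4], [3,5], [4,5]
  2-simplices (8): [0,1,2], [0,1,4], [0,2,3], [0,3,4], [1,2,5], [1,4,5], [2,3,5], [3,4,5]

so the chain groups are C_0 ≅ Z^6, C_1 ≅ Z^12, C_2 ≅ Z^8.

∂_1: C_1 → C_0 sends each edge [p,q] (with p < q) to q − p. For instance
  ∂[3,5] = [5] − [3].
This gives a 6×12 integer matrix of rank 5; reducing to Smith normal form yields diagonal entries (1,1,1,1,1).

∂_2: C_2 → C_1 sends each 2-simplex [p,q,r] to [q,r] − [p,r] + [p,q]. For instance
  ∂[0,1,4] = [1,4] − [0,4] + [0,1],
  ∂[0,2,3] = [2,3] − [0,3] + [0,2].
This gives a 12×8 integer matrix of rank 7; reducing to Smith normal form yields diagonal entries (1,1,1,1,1,1,1).

Reading off H_k = ker ∂_k / im ∂_{k+1}:

  H_1: rank ker ∂_1 − rank ∂_2 = (12 − 5) − 7 = 0, and the invariant factors of ∂_2 are all 1, so H_1 ≅ 0.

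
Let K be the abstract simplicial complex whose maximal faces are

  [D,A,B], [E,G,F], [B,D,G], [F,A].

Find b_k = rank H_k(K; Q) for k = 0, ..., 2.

b_0 = 1, b_1 = 1, b_2 = 0.

Fix the vertex order A < B < D < E < F < G and write every simplex with vertices in increasing order. Then dim K = 2 and the simplices of K are:

  0-simplices (6): A, B, D, E, F, G
  1-simplices (9): AB, AD, AF, BD, BG, DG, EF, EG, FG
  2-simplices (3): ABD, BDG, EFG

so the chain groups are C_0 ≅ Z^6, C_1 ≅ Z^9, C_2 ≅ Z^3.

∂_1: C_1 → C_0 is given by ∂[p,q] = [q] − [p].
The resulting 6×9 matrix has rank 5, and its Smith normal form has invariant factors (1,1,1,1,1).

The boundary map ∂_2: C_2 → C_1 maps a triangle to the signed sum of its edges. For instance
  ∂EFG = FG − EG + EF,
  ∂ABD = BD − AD + AB.
As a 9×3 matrix over Z this has rank 3, with invariant factors (1,1,1).

From H_k ≅ ker(∂_k) / im(∂_{k+1}) we obtain:

  H_0: rank C_0 − rank ∂_1 = 6 − 5 = 1, and the invariant factors of ∂_1 are all 1, so H_0 ≅ Z.
  H_1: rank ker ∂_1 − rank ∂_2 = (9 − 5) − 3 = 1, and the invariant factors of ∂_2 are all 1, so H_1 ≅ Z.
  H_2: rank ker ∂_2 − rank ∂_3 = (3 − 3) − 0 = 0, and there is no ∂_3, so H_2 ≅ 0.

As a check, the Euler characteristic is 6 − 9 + 3 = 0, which agrees with 1 − 1 + 0 = 0.

Hence the Betti numbers are b_0 = 1, b_1 = 1, b_2 = 0.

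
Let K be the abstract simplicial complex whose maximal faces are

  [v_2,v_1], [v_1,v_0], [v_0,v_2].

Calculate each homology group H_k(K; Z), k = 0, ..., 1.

Order the vertices as v_0 < v_1 < v_2. Listing each simplex with vertices in this order, K has dimension 1 with simplices:

  0-simplices (3): [v_0], [v_1], [v_2]
  1-simplices (3): [v_0,v_1], [v_0,v_2], [v_1,v_2]

Hence C_0 ≅ Z^3, C_1 ≅ Z^3.

∂_1: C_1 → C_0 sends each edge [p,q] (with p < q) to q − p. For instance
  ∂[v_0,v_2] = [v_2] − [v_0].
As a 3×3 matrix over Z this has rank 2, with invariant factors (1,1).

Now H_k = ker ∂_k / im ∂_{k+1}, so:

  H_0: rank C_0 − rank ∂_1 = 3 − 2 = 1, and the invariant factors of ∂_1 are all 1, so H_0 = Z.
  H_1: rank ker ∂_1 − rank ∂_2 = (3 − 2) − 0 = 1, and there is no ∂_2, so H_1 = Z.

H_0 = Z,  H_1 = Z.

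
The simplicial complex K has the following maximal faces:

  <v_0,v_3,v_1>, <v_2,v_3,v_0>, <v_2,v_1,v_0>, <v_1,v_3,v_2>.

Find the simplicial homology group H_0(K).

Fix the vertex order v_0 < v_1 < v_2 < v_3 and write every simplex with vertices in increasing order. Then dim K = 2 and the simplices of K are:

  0-simplices (4): [v_0], [v_1], [v_2], [v_3]
  1-simplices (6): [v_0,v_1], [v_0,v_2], [v_0,v_3], [v_1,v_2], [v_1,v_3], [v_2,v_3]
  2-simplices (4): [v_0,v_1,v_2], [v_0,v_1,v_3], [v_0,v_2,v_3], [v_1,v_2,v_3]

so the chain groups are C_0 ≅ Z^4, C_1 ≅ Z^6, C_2 ≅ Z^4.

The boundary map ∂_1: C_1 → C_0 sends each edge [p,q] (with p < q) to q − p.
The resulting 4×6 matrix has rank 3, and its Smith normal form has invariant factors (1,1,1).

Boundary ∂_2: C_2 → C_1 maps a triangle to the signed sum of its edges. For instance
  ∂[v_0,v_2,v_3] = [v_2,v_3] − [v_0,v_3] + [v_0,v_2],
  ∂[v_0,v_1,v_3] = [v_1,v_3] − [v_0,v_3] + [v_0,v_1].
As a 6×4 matrix over Z this has rank 3, with invariant factors (1,1,1).

Computing H_k = (kernel of ∂_k) / (image of ∂_{k+1}):

  H_0: rank C_0 − rank ∂_1 = 4 − 3 = 1, and the invariant factors of ∂_1 are all 1, so H_0 ≅ Z.

H_0 ≅ Z.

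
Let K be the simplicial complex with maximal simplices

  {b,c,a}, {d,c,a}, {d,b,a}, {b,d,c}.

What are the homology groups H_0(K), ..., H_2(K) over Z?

H_0 ≅ Z,  H_1 = 0,  H_2 ≅ Z.

We work with the vertex ordering a < b < c < d. The simplices of K, each written with vertices in increasing order, are:

  0-simplices (4): a, b, c, d
  1-simplices (6): ab, ac, ad, bc, bd, cd
  2-simplices (4): abc, abd, acd, bcd

so the chain groups are C_0 ≅ Z^4, C_1 ≅ Z^6, C_2 ≅ Z^4.

Boundary ∂_1: C_1 → C_0 maps an edge to its endpoints' difference, ∂[p,q] = q − p.
The resulting 4×6 matrix has rank 3, and its Smith normal form has invariant factors (1,1,1).

∂_2: C_2 → C_1 maps a triangle to the signed sum of its edges. For instance
  ∂abc = bc − ac + ab,
  ∂abd = bd − ad + ab.
As a 6×4 matrix over Z this has rank 3, with invariant factors (1,1,1).

Now H_k = ker ∂_k / im ∂_{k+1}, so:

  H_0: rank C_0 − rank ∂_1 = 4 − 3 = 1, and the invariant factors of ∂_1 are all 1, so H_0 = Z.
  H_1: rank ker ∂_1 − rank ∂_2 = (6 − 3) − 3 = 0, and the invariant factors of ∂_2 are all 1, so H_1 = 0.
  H_2: rank ker ∂_2 − rank ∂_3 = (4 − 3) − 0 = 1, and there is no ∂_3, so H_2 = Z.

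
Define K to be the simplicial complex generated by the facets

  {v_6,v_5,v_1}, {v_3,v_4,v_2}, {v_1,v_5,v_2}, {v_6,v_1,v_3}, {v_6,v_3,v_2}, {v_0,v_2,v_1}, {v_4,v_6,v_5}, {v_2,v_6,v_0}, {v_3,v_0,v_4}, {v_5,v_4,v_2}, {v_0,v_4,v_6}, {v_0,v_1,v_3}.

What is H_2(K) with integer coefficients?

Take the total order v_0 < v_1 < v_2 < v_3 < v_4 < v_5 < v_6 on the vertex set. Then K (dimension 2) consists of the simplices:

  0-simplices (7): [v_0], [v_1], [v_2], [v_3], [v_4], [v_5], [v_6]
  1-simplices (18): (18 of them)
  2-simplices (12): (12 of them)

Hence C_0 ≅ Z^7, C_1 ≅ Z^18, C_2 ≅ Z^12.

The boundary map ∂_1: C_1 → C_0 is given by ∂[p,q] = [q] − [p].
The resulting 7×18 matrix has rank 6, and its Smith normal form has invariant factors (1,1,1,1,1,1).

Boundary ∂_2: C_2 → C_1 maps a triangle to the signed sum of its edges. For instance
  ∂[v_0,v_3,v_4] = [v_3,v_4] − [v_0,v_4] + [v_0,v_3],
  ∂[v_2,v_3,v_6] = [v_3,v_6] − [v_2,v_6] + [v_2,v_3].
The resulting 18×12 matrix has rank 12, and its Smith normal form has invariant factors (1,1,1,1,1,1,1,1,1,1,1,2).

Computing H_k = (kernel of ∂_k) / (image of ∂_{k+1}):

  H_2: rank ker ∂_2 − rank ∂_3 = (12 − 12) − 0 = 0, and there is no ∂_3, so H_2 ≅ 0.

(K is a triangulation of the real projective plane RP^2.)

H_2 ≅ 0.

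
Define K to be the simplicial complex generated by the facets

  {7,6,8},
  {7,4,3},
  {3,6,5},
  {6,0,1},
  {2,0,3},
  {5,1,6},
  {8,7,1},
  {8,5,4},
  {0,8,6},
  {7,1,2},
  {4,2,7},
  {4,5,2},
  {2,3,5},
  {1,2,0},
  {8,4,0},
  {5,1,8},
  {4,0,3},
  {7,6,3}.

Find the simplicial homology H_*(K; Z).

Order the vertices as 0 < 1 < 2 < 3 < 4 < 5 < 6 < 7 < 8. Listing each simplex with vertices in this order, K has dimension 2 with simplices:

  0-simplices (9): [0], [1], [2], [3], [4], [5], [6], [7], [8]
  1-simplices (27): (27 of them)
  2-simplices (18): [0,1,2], [0,1,6], [0,2,3], [0,3,4], [0,4,8], [0,6,8], [1,2,7], [1,5,6], [1,5,8], [1,7,8], [2,3,5], [2,4,5], [2,4,7], [3,4,7], [3,5,6], [3,6,7], [4,5,8], [6,7,8]

Hence C_0 ≅ Z^9, C_1 ≅ Z^27, C_2 ≅ Z^18.

∂_1: C_1 → C_0 sends each edge [p,q] (with p < q) to q − p. For instance
  ∂[2,7] = [7] − [2].
The 9×27 boundary matrix has rank 8 and Smith normal form diag(1,1,1,1,1,1,1,1).

∂_2: C_2 → C_1 acts by ∂[p,q,r] = [q,r] − [p,r] + [p,q]. For instance
  ∂[2,4,5] = [4,5] − [2,5] + [2,4],
  ∂[6,7,8] = [7,8] − [6,8] + [6,7].
As a 27×18 matrix over Z this has rank 18, with invariant factors (1,1,1,1,1,1,1,1,1,1,1,1,1,1,1,1,1,2).

Reading off H_k = ker ∂_k / im ∂_{k+1}:

  H_0: rank C_0 − rank ∂_1 = 9 − 8 = 1, and the invariant factors of ∂_1 are all 1, so H_0 = Z.
  H_1: rank ker ∂_1 − rank ∂_2 = (27 − 8) − 18 = 1, and ∂_2 has invariant factor 2 > 1, so H_1 = Z ⊕ Z/2.
  H_2: rank ker ∂_2 − rank ∂_3 = (18 − 18) − 0 = 0, and there is no ∂_3, so H_2 = 0.

H_0 ≅ Z,  H_1 ≅ Z ⊕ Z/2,  H_2 = 0.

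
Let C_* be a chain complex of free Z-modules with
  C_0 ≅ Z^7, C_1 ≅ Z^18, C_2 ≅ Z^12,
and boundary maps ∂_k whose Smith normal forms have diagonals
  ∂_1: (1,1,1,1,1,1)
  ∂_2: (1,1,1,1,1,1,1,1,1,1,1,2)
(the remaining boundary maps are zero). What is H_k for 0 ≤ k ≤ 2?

H_0: b_0 = 7 − 0 − 6 = 1; torsion from ∂_1 factors > 1: none. So H_0 = Z.
H_1: b_1 = 18 − 6 − 12 = 0; torsion from ∂_2 factors > 1: [2]. So H_1 = Z/2Z.
H_2: b_2 = 12 − 12 − 0 = 0; torsion from ∂_3 factors > 1: none. So H_2 = 0.

H_0 = Z,  H_1 = Z/2Z,  H_2 = 0.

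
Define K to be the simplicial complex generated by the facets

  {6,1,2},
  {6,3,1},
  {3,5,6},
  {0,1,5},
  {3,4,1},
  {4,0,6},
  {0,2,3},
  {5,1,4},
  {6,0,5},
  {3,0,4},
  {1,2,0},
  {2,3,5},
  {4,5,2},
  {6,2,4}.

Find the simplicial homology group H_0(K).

Order the vertices as 0 < 1 < 2 < 3 < 4 < 5 < 6. Listing each simplex with vertices in this order, K has dimension 2 with simplices:

  0-simplices (7): [0], [1], [2], [3], [4], [5], [6]
  1-simplices (21): [0,1], [0,2], [0,3], [0,4], [0,5], [0,6], [1,2], [1,3], [1,4], [1,5], [1,6], [2,3], [2,4], [2,5], [2,6], [3,4], [3,5], [3,6], [4,5], [4,6], [5,6]
  2-simplices (14): [0,1,2], [0,1,5], [0,2,3], [0,3,4], [0,4,6], [0,5,6], [1,2,6], [1,3,4], [1,3,6], [1,4,5], [2,3,5], [2,4,5], [2,4,6], [3,5,6]

Hence C_0 ≅ Z^7, C_1 ≅ Z^21, C_2 ≅ Z^14.

∂_1: C_1 → C_0 maps an edge to its endpoints' difference, ∂[p,q] = q − p. For instance
  ∂[1,5] = [5] − [1].
This gives a 7×21 integer matrix of rank 6; reducing to Smith normal form yields diagonal entries (1,1,1,1,1,1).

The boundary map ∂_2: C_2 → C_1 acts by ∂[p,q,r] = [q,r] − [p,r] + [p,q]. For instance
  ∂[1,3,6] = [3,6] − [1,6] + [1,3],
  ∂[0,2,3] = [2,3] − [0,3] + [0,2].
As a 21×14 matrix over Z this has rank 13, with invariant factors (1,1,1,1,1,1,1,1,1,1,1,1,1).

From H_k ≅ ker(∂_k) / im(∂_{k+1}) we obtain:

  H_0: rank C_0 − rank ∂_1 = 7 − 6 = 1, and the invariant factors of ∂_1 are all 1, so H_0 = Z.

H_0 ≅ Z.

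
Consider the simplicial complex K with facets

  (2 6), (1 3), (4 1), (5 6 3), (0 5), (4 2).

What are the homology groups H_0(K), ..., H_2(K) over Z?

Fix the vertex order 0 < 1 < 2 < 3 < 4 < 5 < 6 and write every simplex with vertices in increasing order. Then dim K = 2 and the simplices of K are:

  0-simplices (7): [0], [1], [2], [3], [4], [5], [6]
  1-simplices (8): [0,5], [1,3], [1,4], [2,4], [2,6], [3,5], [3,6], [5,6]
  2-simplices (1): [3,5,6]

Hence C_0 ≅ Z^7, C_1 ≅ Z^8, C_2 ≅ Z^1.

∂_1: C_1 → C_0 maps an edge to its endpoints' difference, ∂[p,q] = q − p. For instance
  ∂[2,4] = [4] − [2].
The resulting 7×8 matrix has rank 6, and its Smith normal form has invariant factors (1,1,1,1,1,1).

The boundary map ∂_2: C_2 → C_1 sends each 2-simplex [p,q,r] to [q,r] − [p,r] + [p,q]. For instance
  ∂[3,5,6] = [5,6] − [3,6] + [3,5].
This gives a 8×1 integer matrix of rank 1; reducing to Smith normal form yields diagonal entries (1).

Reading off H_k = ker ∂_k / im ∂_{k+1}:

  H_0: rank C_0 − rank ∂_1 = 7 − 6 = 1, and the invariant factors of ∂_1 are all 1, so H_0 = Z.
  H_1: rank ker ∂_1 − rank ∂_2 = (8 − 6) − 1 = 1, and the invariant factors of ∂_2 are all 1, so H_1 = Z.
  H_2: rank ker ∂_2 − rank ∂_3 = (1 − 1) − 0 = 0, and there is no ∂_3, so H_2 = 0.

H_0 = Z,  H_1 = Z,  H_2 = 0.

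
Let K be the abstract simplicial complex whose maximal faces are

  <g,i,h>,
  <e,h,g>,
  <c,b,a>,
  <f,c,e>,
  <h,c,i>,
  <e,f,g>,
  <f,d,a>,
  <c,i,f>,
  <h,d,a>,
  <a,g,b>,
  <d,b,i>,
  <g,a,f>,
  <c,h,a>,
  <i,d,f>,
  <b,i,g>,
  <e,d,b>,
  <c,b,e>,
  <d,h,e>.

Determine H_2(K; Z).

Order the vertices as a < b < c < d < e < f < g < h < i. Listing each simplex with vertices in this order, K has dimension 2 with simplices:

  0-simplices (9): a, b, c, d, e, f, g, h, i
  1-simplices (27): ab, ac, ad, af, ag, ah, bc, bd, be, bg, bi, ce, cf, ch, ci, de, df, dh, di, ef, eg, eh, fg, fi, gh, gi, hi
  2-simplices (18): abc, abg, ach, adf, adh, afg, bce, bde, bdi, bgi, cef, cfi, chi, deh, dfi, efg, egh, ghi

Hence C_0 ≅ Z^9, C_1 ≅ Z^27, C_2 ≅ Z^18.

∂_1: C_1 → C_0 maps an edge to its endpoints' difference, ∂[p,q] = q − p. For instance
  ∂eg = g − e.
The 9×27 boundary matrix has rank 8 and Smith normal form diag(1,1,1,1,1,1,1,1).

The boundary map ∂_2: C_2 → C_1 sends each 2-simplex [p,q,r] to [q,r] − [p,r] + [p,q]. For instance
  ∂bde = de − be + bd,
  ∂adf = df − af + ad.
This gives a 27×18 integer matrix of rank 17; reducing to Smith normal form yields diagonal entries (1,1,1,1,1,1,1,1,1,1,1,1,1,1,1,1,1).

Now H_k = ker ∂_k / im ∂_{k+1}, so:

  H_2: rank ker ∂_2 − rank ∂_3 = (18 − 17) − 0 = 1, and there is no ∂_3, so H_2 ≅ Z.

H_2 ≅ Z.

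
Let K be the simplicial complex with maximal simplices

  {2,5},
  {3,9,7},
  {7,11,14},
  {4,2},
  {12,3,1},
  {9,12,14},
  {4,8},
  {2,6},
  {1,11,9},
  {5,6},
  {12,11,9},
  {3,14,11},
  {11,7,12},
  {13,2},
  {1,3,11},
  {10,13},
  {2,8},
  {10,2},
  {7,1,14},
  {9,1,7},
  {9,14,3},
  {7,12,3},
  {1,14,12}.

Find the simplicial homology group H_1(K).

We work with the vertex ordering 1 < 2 < 3 < 4 < 5 < 6 < 7 < 8 < 9 < 10 < 11 < 12 < 13 < 14. The simplices of K, each written with vertices in increasing order, are:

  0-simplices (14): [1], [2], [3], [4], [5], [6], [7], [8], [9], [10], [11], [12], [13], [14]
  1-simplices (30): (30 of them)
  2-simplices (14): [1,3,11], [1,3,12], [1,7,9], [1,7,14], [1,9,11], [1,12,14], [3,7,9], [3,7,12], [3,9,14], [3,11,14], [7,11,12], [7,11,14], [9,11,12], [9,12,14]

giving chain groups C_0 ≅ Z^14, C_1 ≅ Z^30, C_2 ≅ Z^14.

Boundary ∂_1: C_1 → C_0 sends each edge [p,q] (with p < q) to q − p. For instance
  ∂[2,13] = [13] − [2].
As a 14×30 matrix over Z this has rank 12, with invariant factors (1,1,1,1,1,1,1,1,1,1,1,1).

The boundary map ∂_2: C_2 → C_1 sends each 2-simplex [p,q,r] to [q,r] − [p,r] + [p,q]. For instance
  ∂[9,12,14] = [12,14] − [9,14] + [9,12],
  ∂[7,11,14] = [11,14] − [7,14] + [7,11].
As a 30×14 matrix over Z this has rank 13, with invariant factors (1,1,1,1,1,1,1,1,1,1,1,1,1).

From H_k ≅ ker(∂_k) / im(∂_{k+1}) we obtain:

  H_1: rank ker ∂_1 − rank ∂_2 = (30 − 12) − 13 = 5, and the invariant factors of ∂_2 are all 1, so H_1 ≅ Z^5.

H_1 ≅ Z^5.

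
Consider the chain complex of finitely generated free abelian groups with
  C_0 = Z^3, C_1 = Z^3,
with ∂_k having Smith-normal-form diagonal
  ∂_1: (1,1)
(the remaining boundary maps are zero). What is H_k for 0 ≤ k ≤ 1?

H_0: b_0 = 3 − 0 − 2 = 1; torsion from ∂_1 factors > 1: none. So H_0 ≅ Z.
H_1: b_1 = 3 − 2 − 0 = 1; torsion from ∂_2 factors > 1: none. So H_1 ≅ Z.

H_0 ≅ Z,  H_1 ≅ Z.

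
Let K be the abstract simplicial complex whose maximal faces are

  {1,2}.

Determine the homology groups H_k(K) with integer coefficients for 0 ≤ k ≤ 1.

Order the vertices as 1 < 2. Listing each simplex with vertices in this order, K has dimension 1 with simplices:

  0-simplices (2): [1], [2]
  1-simplices (1): [1,2]

so the chain groups are C_0 ≅ Z^2, C_1 ≅ Z^1.

∂_1: C_1 → C_0 sends each edge [p,q] (with p < q) to q − p. For instance
  ∂[1,2] = [2] − [1].
As a 2×1 matrix over Z this has rank 1, with invariant factors (1).

Computing H_k = (kernel of ∂_k) / (image of ∂_{k+1}):

  H_0: rank C_0 − rank ∂_1 = 2 − 1 = 1, and the invariant factors of ∂_1 are all 1, so H_0 ≅ Z.
  H_1: rank ker ∂_1 − rank ∂_2 = (1 − 1) − 0 = 0, and there is no ∂_2, so H_1 ≅ 0.

H_0 ≅ Z,  H_1 = 0.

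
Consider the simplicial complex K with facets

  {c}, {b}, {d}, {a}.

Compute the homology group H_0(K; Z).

Fix the vertex order a < b < c < d and write every simplex with vertices in increasing order. Then dim K = 0 and the simplices of K are:

  0-simplices (4): a, b, c, d

Hence C_0 ≅ Z^4.

Reading off H_k = ker ∂_k / im ∂_{k+1}:

  H_0: rank C_0 − rank ∂_1 = 4 − 0 = 4, and there is no ∂_1, so H_0 = Z^4.

H_0 = Z^4.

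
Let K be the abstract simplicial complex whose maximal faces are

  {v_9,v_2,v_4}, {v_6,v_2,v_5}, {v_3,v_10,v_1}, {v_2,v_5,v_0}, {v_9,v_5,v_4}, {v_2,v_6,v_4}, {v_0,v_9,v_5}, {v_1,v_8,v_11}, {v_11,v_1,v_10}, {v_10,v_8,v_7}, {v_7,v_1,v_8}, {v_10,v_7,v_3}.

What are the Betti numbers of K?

We work with the vertex ordering v_0 < v_1 < v_2 < v_3 < v_4 < v_5 < v_6 < v_7 < v_8 < v_9 < v_10 < v_11. The simplices of K, each written with vertices in increasing order, are:

  0-simplices (12): [v_0], [v_1], [v_2], [v_3], [v_4], [v_5], [v_6], [v_7], [v_8], [v_9], [v_10], [v_11]
  1-simplices (24): (24 of them)
  2-simplices (12): (12 of them)

Hence C_0 ≅ Z^12, C_1 ≅ Z^24, C_2 ≅ Z^12.

Boundary ∂_1: C_1 → C_0 is given by ∂[p,q] = [q] − [p]. For instance
  ∂[v_2,v_5] = [v_5] − [v_2].
As a 12×24 matrix over Z this has rank 10, with invariant factors (1,1,1,1,1,1,1,1,1,1).

Boundary ∂_2: C_2 → C_1 maps a triangle to the signed sum of its edges. For instance
  ∂[v_0,v_2,v_5] = [v_2,v_5] − [v_0,v_5] + [v_0,v_2],
  ∂[v_3,v_7,v_10] = [v_7,v_10] − [v_3,v_10] + [v_3,v_7].
The resulting 24×12 matrix has rank 12, and its Smith normal form has invariant factors (1,1,1,1,1,1,1,1,1,1,1,1).

Reading off H_k = ker ∂_k / im ∂_{k+1}:

  H_0: rank C_0 − rank ∂_1 = 12 − 10 = 2, and the invariant factors of ∂_1 are all 1, so H_0 = Z^2.
  H_1: rank ker ∂_1 − rank ∂_2 = (24 − 10) − 12 = 2, and the invariant factors of ∂_2 are all 1, so H_1 = Z^2.
  H_2: rank ker ∂_2 − rank ∂_3 = (12 − 12) − 0 = 0, and there is no ∂_3, so H_2 = 0.

(K is a triangulation of the disjoint union of the cylinder S^1 x I and the cylinder S^1 x I.)

Hence the Betti numbers are b_0 = 2, b_1 = 2, b_2 = 0.

b_0 = 2, b_1 = 2, b_2 = 0.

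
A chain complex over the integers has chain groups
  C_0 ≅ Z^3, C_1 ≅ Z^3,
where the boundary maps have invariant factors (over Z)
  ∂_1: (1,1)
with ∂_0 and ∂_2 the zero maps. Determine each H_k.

H_0 ≅ Z,  H_1 ≅ Z.

H_0: b_0 = 3 − 0 − 2 = 1; torsion from ∂_1 factors > 1: none. So H_0 ≅ Z.
H_1: b_1 = 3 − 2 − 0 = 1; torsion from ∂_2 factors > 1: none. So H_1 ≅ Z.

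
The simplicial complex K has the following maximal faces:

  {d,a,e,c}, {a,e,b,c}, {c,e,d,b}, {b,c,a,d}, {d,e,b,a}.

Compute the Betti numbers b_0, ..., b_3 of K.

Fix the vertex order a < b < c < d < e and write every simplex with vertices in increasing order. Then dim K = 3 and the simplices of K are:

  0-simplices (5): a, b, c, d, e
  1-simplices (10): ab, ac, ad, ae, bc, bd, be, cd, ce, de
  2-simplices (10): abc, abd, abe, acd, ace, ade, bcd, bce, bde, cde
  3-simplices (5): abcd, abce, abde, acde, bcde

so the chain groups are C_0 ≅ Z^5, C_1 ≅ Z^10, C_2 ≅ Z^10, C_3 ≅ Z^5.

Boundary ∂_1: C_1 → C_0 maps an edge to its endpoints' difference, ∂[p,q] = q − p. For instance
  ∂be = e − b.
As a 5×10 matrix over Z this has rank 4, with invariant factors (1,1,1,1).

∂_2: C_2 → C_1 acts by ∂[p,q,r] = [q,r] − [p,r] + [p,q]. For instance
  ∂bcd = cd − bd + bc,
  ∂ade = de − ae + ad.
The resulting 10×10 matrix has rank 6, and its Smith normal form has invariant factors (1,1,1,1,1,1).

Boundary ∂_3: C_3 → C_2 sends each 3-simplex σ to the alternating sum Σ_i (−1)^i (σ with its i-th vertex removed). For instance
  ∂bcde = cde − bde + bce − bcd,
  ∂abcd = bcd − acd + abd − abc.
As a 10×5 matrix over Z this has rank 4, with invariant factors (1,1,1,1).

From H_k ≅ ker(∂_k) / im(∂_{k+1}) we obtain:

  H_0: rank C_0 − rank ∂_1 = 5 − 4 = 1, and the invariant factors of ∂_1 are all 1, so H_0 ≅ Z.
  H_1: rank ker ∂_1 − rank ∂_2 = (10 − 4) − 6 = 0, and the invariant factors of ∂_2 are all 1, so H_1 ≅ 0.
  H_2: rank ker ∂_2 − rank ∂_3 = (10 − 6) − 4 = 0, and the invariant factors of ∂_3 are all 1, so H_2 ≅ 0.
  H_3: rank ker ∂_3 − rank ∂_4 = (5 − 4) − 0 = 1, and there is no ∂_4, so H_3 ≅ Z.

Hence the Betti numbers are b_0 = 1, b_1 = 0, b_2 = 0, b_3 = 1.

b_0 = 1, b_1 = 0, b_2 = 0, b_3 = 1.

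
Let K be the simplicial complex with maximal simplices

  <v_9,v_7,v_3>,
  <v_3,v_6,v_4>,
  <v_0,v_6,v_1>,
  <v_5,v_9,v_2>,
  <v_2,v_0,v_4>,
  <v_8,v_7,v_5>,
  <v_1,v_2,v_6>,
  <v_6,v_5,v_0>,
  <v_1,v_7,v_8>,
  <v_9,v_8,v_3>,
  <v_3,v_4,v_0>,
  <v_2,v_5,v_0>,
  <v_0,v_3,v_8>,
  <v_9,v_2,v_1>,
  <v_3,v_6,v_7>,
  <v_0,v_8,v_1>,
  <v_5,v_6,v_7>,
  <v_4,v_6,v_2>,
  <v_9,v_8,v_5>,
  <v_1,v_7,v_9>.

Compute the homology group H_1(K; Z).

We work with the vertex ordering v_0 < v_1 < v_2 < v_3 < v_4 < v_5 < v_6 < v_7 < v_8 < v_9. The simplices of K, each written with vertices in increasing order, are:

  0-simplices (10): [v_0], [v_1], [v_2], [v_3], [v_4], [v_5], [v_6], [v_7], [v_8], [v_9]
  1-simplices (30): (30 of them)
  2-simplices (20): (20 of them)

Hence C_0 ≅ Z^10, C_1 ≅ Z^30, C_2 ≅ Z^20.

Boundary ∂_1: C_1 → C_0 sends each edge [p,q] (with p < q) to q − p.
The 10×30 boundary matrix has rank 9 and Smith normal form diag(1,1,1,1,1,1,1,1,1).

∂_2: C_2 → C_1 maps a triangle to the signed sum of its edges. For instance
  ∂[v_0,v_2,v_5] = [v_2,v_5] − [v_0,v_5] + [v_0,v_2],
  ∂[v_3,v_4,v_6] = [v_4,v_6] − [v_3,v_6] + [v_3,v_4].
This gives a 30×20 integer matrix of rank 20; reducing to Smith normal form yields diagonal entries (1,1,1,1,1,1,1,1,1,1,1,1,1,1,1,1,1,1,1,2).

Computing H_k = (kernel of ∂_k) / (image of ∂_{k+1}):

  H_1: rank ker ∂_1 − rank ∂_2 = (30 − 9) − 20 = 1, and ∂_2 has invariant factor 2 > 1, so H_1 = Z ⊕ Z/2Z.

(K is a triangulation of the Klein bottle.)

H_1 = Z ⊕ Z/2Z.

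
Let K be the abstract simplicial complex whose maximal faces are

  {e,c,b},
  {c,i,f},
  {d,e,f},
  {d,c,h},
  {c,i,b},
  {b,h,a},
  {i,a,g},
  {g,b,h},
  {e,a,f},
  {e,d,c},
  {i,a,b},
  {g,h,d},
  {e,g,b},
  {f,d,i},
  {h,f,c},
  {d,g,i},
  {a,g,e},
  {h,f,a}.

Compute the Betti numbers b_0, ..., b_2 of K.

b_0 = 1, b_1 = 1, b_2 = 0.

K has 9 vertices, 27 edges, 18 triangles.
rank ∂_0 = 0, rank ∂_1 = 8 ⇒ b_0 = 9 − 0 − 8 = 1; all invariant factors of ∂_1 are 1 so no torsion. So H_0 = Z.
rank ∂_1 = 8, rank ∂_2 = 18 ⇒ b_1 = 27 − 8 − 18 = 1; ∂_2 has invariant factor(s) [2] giving torsion. So H_1 = Z ⊕ Z/2Z.
rank ∂_2 = 18, rank ∂_3 = 0 ⇒ b_2 = 18 − 18 − 0 = 0. So H_2 = 0.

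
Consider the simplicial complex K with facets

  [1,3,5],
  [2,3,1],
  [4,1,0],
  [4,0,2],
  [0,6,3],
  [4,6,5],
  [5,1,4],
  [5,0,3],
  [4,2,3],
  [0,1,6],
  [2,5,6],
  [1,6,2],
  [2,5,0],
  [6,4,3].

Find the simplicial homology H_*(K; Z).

Fix the vertex order 0 < 1 < 2 < 3 < 4 < 5 < 6 and write every simplex with vertices in increasing order. Then dim K = 2 and the simplices of K are:

  0-simplices (7): [0], [1], [2], [3], [4], [5], [6]
  1-simplices (21): [0,1], [0,2], [0,3], [0,4], [0,5], [0,6], [1,2], [1,3], [1,4], [1,5], [1,6], [2,3], [2,4], [2,5], [2,6], [3,4], [3,5], [3,6], [4,5], [4,6], [5,6]
  2-simplices (14): [0,1,4], [0,1,6], [0,2,4], [0,2,5], [0,3,5], [0,3,6], [1,2,3], [1,2,6], [1,3,5], [1,4,5], [2,3,4], [2,5,6], [3,4,6], [4,5,6]

giving chain groups C_0 ≅ Z^7, C_1 ≅ Z^21, C_2 ≅ Z^14.

Boundary ∂_1: C_1 → C_0 sends each edge [p,q] (with p < q) to q − p. For instance
  ∂[2,4] = [4] − [2].
The 7×21 boundary matrix has rank 6 and Smith normal form diag(1,1,1,1,1,1).

Boundary ∂_2: C_2 → C_1 maps a triangle to the signed sum of its edges. For instance
  ∂[0,2,4] = [2,4] − [0,4] + [0,2],
  ∂[0,1,6] = [1,6] − [0,6] + [0,1].
This gives a 21×14 integer matrix of rank 13; reducing to Smith normal form yields diagonal entries (1,1,1,1,1,1,1,1,1,1,1,1,1).

Computing H_k = (kernel of ∂_k) / (image of ∂_{k+1}):

  H_0: rank C_0 − rank ∂_1 = 7 − 6 = 1, and the invariant factors of ∂_1 are all 1, so H_0 ≅ Z.
  H_1: rank ker ∂_1 − rank ∂_2 = (21 − 6) − 13 = 2, and the invariant factors of ∂_2 are all 1, so H_1 ≅ Z^2.
  H_2: rank ker ∂_2 − rank ∂_3 = (14 − 13) − 0 = 1, and there is no ∂_3, so H_2 ≅ Z.

H_0 = Z,  H_1 = Z^2,  H_2 = Z.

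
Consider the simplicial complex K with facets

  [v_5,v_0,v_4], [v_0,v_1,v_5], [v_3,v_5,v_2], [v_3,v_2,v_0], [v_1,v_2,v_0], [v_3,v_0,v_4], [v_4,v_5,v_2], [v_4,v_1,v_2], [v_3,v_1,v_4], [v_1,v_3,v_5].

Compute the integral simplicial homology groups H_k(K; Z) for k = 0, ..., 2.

H_0 = Z,  H_1 = Z/2,  H_2 = 0.

Fix the vertex order v_0 < v_1 < v_2 < v_3 < v_4 < v_5 and write every simplex with vertices in increasing order. Then dim K = 2 and the simplices of K are:

  0-simplices (6): [v_0], [v_1], [v_2], [v_3], [v_4], [v_5]
  1-simplices (15): (15 of them)
  2-simplices (10): [v_0,v_1,v_2], [v_0,v_1,v_5], [v_0,v_2,v_3], [v_0,v_3,v_4], [v_0,v_4,v_5], [v_1,v_2,v_4], [v_1,v_3,v_4], [v_1,v_3,v_5], [v_2,v_3,v_5], [v_2,v_4,v_5]

Hence C_0 ≅ Z^6, C_1 ≅ Z^15, C_2 ≅ Z^10.

Boundary ∂_1: C_1 → C_0 sends each edge [p,q] (with p < q) to q − p. For instance
  ∂[v_2,v_3] = [v_3] − [v_2].
The resulting 6×15 matrix has rank 5, and its Smith normal form has invariant factors (1,1,1,1,1).

∂_2: C_2 → C_1 acts by ∂[p,q,r] = [q,r] − [p,r] + [p,q]. For instance
  ∂[v_1,v_3,v_5] = [v_3,v_5] − [v_1,v_5] + [v_1,v_3],
  ∂[v_2,v_3,v_5] = [v_3,v_5] − [v_2,v_5] + [v_2,v_3].
The resulting 15×10 matrix has rank 10, and its Smith normal form has invariant factors (1,1,1,1,1,1,1,1,1,2).

From H_k ≅ ker(∂_k) / im(∂_{k+1}) we obtain:

  H_0: rank C_0 − rank ∂_1 = 6 − 5 = 1, and the invariant factors of ∂_1 are all 1, so H_0 ≅ Z.
  H_1: rank ker ∂_1 − rank ∂_2 = (15 − 5) − 10 = 0, and ∂_2 has invariant factor 2 > 1, so H_1 ≅ Z/2.
  H_2: rank ker ∂_2 − rank ∂_3 = (10 − 10) − 0 = 0, and there is no ∂_3, so H_2 ≅ 0.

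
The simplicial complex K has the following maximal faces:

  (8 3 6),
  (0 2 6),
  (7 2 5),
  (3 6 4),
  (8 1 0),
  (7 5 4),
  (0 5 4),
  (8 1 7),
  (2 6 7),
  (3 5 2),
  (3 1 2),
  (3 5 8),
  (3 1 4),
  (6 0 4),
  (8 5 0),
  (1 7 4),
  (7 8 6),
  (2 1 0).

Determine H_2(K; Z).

We work with the vertex ordering 0 < 1 < 2 < 3 < 4 < 5 < 6 < 7 < 8. The simplices of K, each written with vertices in increasing order, are:

  0-simplices (9): [0], [1], [2], [3], [4], [5], [6], [7], [8]
  1-simplices (27): (27 of them)
  2-simplices (18): [0,1,2], [0,1,8], [0,2,6], [0,4,5], [0,4,6], [0,5,8], [1,2,3], [1,3,4], [1,4,7], [1,7,8], [2,3,5], [2,5,7], [2,6,7], [3,4,6], [3,5,8], [3,6,8], [4,5,7], [6,7,8]

Hence C_0 ≅ Z^9, C_1 ≅ Z^27, C_2 ≅ Z^18.

∂_1: C_1 → C_0 maps an edge to its endpoints' difference, ∂[p,q] = q − p. For instance
  ∂[0,6] = [6] − [0].
The resulting 9×27 matrix has rank 8, and its Smith normal form has invariant factors (1,1,1,1,1,1,1,1).

∂_2: C_2 → C_1 acts by ∂[p,q,r] = [q,r] − [p,r] + [p,q]. For instance
  ∂[3,6,8] = [6,8] − [3,8] + [3,6],
  ∂[0,4,6] = [4,6] − [0,6] + [0,4].
The 27×18 boundary matrix has rank 17 and Smith normal form diag(1,1,1,1,1,1,1,1,1,1,1,1,1,1,1,1,1).

Now H_k = ker ∂_k / im ∂_{k+1}, so:

  H_2: rank ker ∂_2 − rank ∂_3 = (18 − 17) − 0 = 1, and there is no ∂_3, so H_2 ≅ Z.

H_2 = Z.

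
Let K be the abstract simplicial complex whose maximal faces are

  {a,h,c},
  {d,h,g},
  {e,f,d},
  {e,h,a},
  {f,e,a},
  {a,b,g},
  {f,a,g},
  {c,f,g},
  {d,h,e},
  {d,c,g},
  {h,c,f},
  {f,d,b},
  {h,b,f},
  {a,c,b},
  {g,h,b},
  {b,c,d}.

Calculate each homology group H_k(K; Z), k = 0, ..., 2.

H_0 ≅ Z,  H_1 ≅ Z^2,  H_2 ≅ Z.

K has 8 vertices, 24 edges, 16 triangles.
rank ∂_0 = 0, rank ∂_1 = 7 ⇒ b_0 = 8 − 0 − 7 = 1; all invariant factors of ∂_1 are 1 so no torsion. So H_0 = Z.
rank ∂_1 = 7, rank ∂_2 = 15 ⇒ b_1 = 24 − 7 − 15 = 2; all invariant factors of ∂_2 are 1 so no torsion. So H_1 = Z^2.
rank ∂_2 = 15, rank ∂_3 = 0 ⇒ b_2 = 16 − 15 − 0 = 1. So H_2 = Z.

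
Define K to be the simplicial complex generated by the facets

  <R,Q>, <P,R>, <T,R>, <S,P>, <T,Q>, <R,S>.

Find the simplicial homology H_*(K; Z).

H_0 = Z,  H_1 = Z^2.

Order the vertices as P < Q < R < S < T. Listing each simplex with vertices in this order, K has dimension 1 with simplices:

  0-simplices (5): P, Q, R, S, T
  1-simplices (6): PR, PS, QR, QT, RS, RT

giving chain groups C_0 ≅ Z^5, C_1 ≅ Z^6.

The boundary map ∂_1: C_1 → C_0 is given by ∂[p,q] = [q] − [p]. For instance
  ∂RT = T − R.
The resulting 5×6 matrix has rank 4, and its Smith normal form has invariant factors (1,1,1,1).

From H_k ≅ ker(∂_k) / im(∂_{k+1}) we obtain:

  H_0: rank C_0 − rank ∂_1 = 5 − 4 = 1, and the invariant factors of ∂_1 are all 1, so H_0 ≅ Z.
  H_1: rank ker ∂_1 − rank ∂_2 = (6 − 4) − 0 = 2, and there is no ∂_2, so H_1 ≅ Z^2.

(K is a triangulation of a wedge of 2 circles.)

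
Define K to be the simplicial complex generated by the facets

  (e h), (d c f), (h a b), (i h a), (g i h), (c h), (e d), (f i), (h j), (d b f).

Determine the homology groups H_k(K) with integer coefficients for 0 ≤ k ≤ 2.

H_0 = Z,  H_1 = Z^3,  H_2 = 0.

Take the total order a < b < c < d < e < f < g < h < i < j on the vertex set. Then K (dimension 2) consists of the simplices:

  0-simplices (10): a, b, c, d, e, f, g, h, i, j
  1-simplices (17): ab, ah, ai, bd, bf, bh, cd, cf, ch, de, df, eh, fi, gh, gi, hi, hj
  2-simplices (5): abh, ahi, bdf, cdf, ghi

so the chain groups are C_0 ≅ Z^10, C_1 ≅ Z^17, C_2 ≅ Z^5.

∂_1: C_1 → C_0 sends each edge [p,q] (with p < q) to q − p. For instance
  ∂gh = h − g.
As a 10×17 matrix over Z this has rank 9, with invariant factors (1,1,1,1,1,1,1,1,1).

Boundary ∂_2: C_2 → C_1 sends each 2-simplex [p,q,r] to [q,r] − [p,r] + [p,q]. For instance
  ∂cdf = df − cf + cd,
  ∂bdf = df − bf + bd.
As a 17×5 matrix over Z this has rank 5, with invariant factors (1,1,1,1,1).

Reading off H_k = ker ∂_k / im ∂_{k+1}:

  H_0: rank C_0 − rank ∂_1 = 10 − 9 = 1, and the invariant factors of ∂_1 are all 1, so H_0 ≅ Z.
  H_1: rank ker ∂_1 − rank ∂_2 = (17 − 9) − 5 = 3, and the invariant factors of ∂_2 are all 1, so H_1 ≅ Z^3.
  H_2: rank ker ∂_2 − rank ∂_3 = (5 − 5) − 0 = 0, and there is no ∂_3, so H_2 ≅ 0.

As a check, the Euler characteristic is 10 − 17 + 5 = -2, which agrees with 1 − 3 + 0 = -2.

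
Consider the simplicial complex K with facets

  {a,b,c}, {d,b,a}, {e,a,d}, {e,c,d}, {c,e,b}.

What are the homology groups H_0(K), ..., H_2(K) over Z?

Order the vertices as a < b < c < d < e. Listing each simplex with vertices in this order, K has dimension 2 with simplices:

  0-simplices (5): a, b, c, d, e
  1-simplices (10): ab, ac, ad, ae, bc, bd, be, cd, ce, de
  2-simplices (5): abc, abd, ade, bce, cde

so the chain groups are C_0 ≅ Z^5, C_1 ≅ Z^10, C_2 ≅ Z^5.

Boundary ∂_1: C_1 → C_0 is given by ∂[p,q] = [q] − [p]. For instance
  ∂ac = c − a.
This gives a 5×10 integer matrix of rank 4; reducing to Smith normal form yields diagonal entries (1,1,1,1).

∂_2: C_2 → C_1 maps a triangle to the signed sum of its edges. For instance
  ∂abc = bc − ac + ab,
  ∂bce = ce − be + bc.
The resulting 10×5 matrix has rank 5, and its Smith normal form has invariant factors (1,1,1,1,1).

Now H_k = ker ∂_k / im ∂_{k+1}, so:

  H_0: rank C_0 − rank ∂_1 = 5 − 4 = 1, and the invariant factors of ∂_1 are all 1, so H_0 ≅ Z.
  H_1: rank ker ∂_1 − rank ∂_2 = (10 − 4) − 5 = 1, and the invariant factors of ∂_2 are all 1, so H_1 ≅ Z.
  H_2: rank ker ∂_2 − rank ∂_3 = (5 − 5) − 0 = 0, and there is no ∂_3, so H_2 ≅ 0.

As a check, the Euler characteristic is 5 − 10 + 5 = 0, which agrees with 1 − 1 + 0 = 0.
(K is a triangulation of the Möbius band.)

H_0 = Z,  H_1 = Z,  H_2 = 0.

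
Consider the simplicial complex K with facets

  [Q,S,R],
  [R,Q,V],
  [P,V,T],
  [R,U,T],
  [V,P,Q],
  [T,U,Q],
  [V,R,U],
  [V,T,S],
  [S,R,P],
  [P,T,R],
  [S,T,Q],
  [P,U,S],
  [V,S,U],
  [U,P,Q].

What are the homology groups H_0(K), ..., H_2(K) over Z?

K has 7 vertices, 21 edges, 14 triangles.
rank ∂_0 = 0, rank ∂_1 = 6 ⇒ b_0 = 7 − 0 − 6 = 1; all invariant factors of ∂_1 are 1 so no torsion. So H_0 ≅ Z.
rank ∂_1 = 6, rank ∂_2 = 13 ⇒ b_1 = 21 − 6 − 13 = 2; all invariant factors of ∂_2 are 1 so no torsion. So H_1 ≅ Z^2.
rank ∂_2 = 13, rank ∂_3 = 0 ⇒ b_2 = 14 − 13 − 0 = 1. So H_2 ≅ Z.

H_0 = Z,  H_1 = Z^2,  H_2 = Z.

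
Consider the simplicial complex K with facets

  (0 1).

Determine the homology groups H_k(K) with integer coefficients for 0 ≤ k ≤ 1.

Take the total order 0 < 1 on the vertex set. Then K (dimension 1) consists of the simplices:

  0-simplices (2): [0], [1]
  1-simplices (1): [0,1]

giving chain groups C_0 ≅ Z^2, C_1 ≅ Z^1.

∂_1: C_1 → C_0 maps an edge to its endpoints' difference, ∂[p,q] = q − p. For instance
  ∂[0,1] = [1] − [0].
The resulting 2×1 matrix has rank 1, and its Smith normal form has invariant factors (1).

Reading off H_k = ker ∂_k / im ∂_{k+1}:

  H_0: rank C_0 − rank ∂_1 = 2 − 1 = 1, and the invariant factors of ∂_1 are all 1, so H_0 ≅ Z.
  H_1: rank ker ∂_1 − rank ∂_2 = (1 − 1) − 0 = 0, and there is no ∂_2, so H_1 ≅ 0.

H_0 = Z,  H_1 = 0.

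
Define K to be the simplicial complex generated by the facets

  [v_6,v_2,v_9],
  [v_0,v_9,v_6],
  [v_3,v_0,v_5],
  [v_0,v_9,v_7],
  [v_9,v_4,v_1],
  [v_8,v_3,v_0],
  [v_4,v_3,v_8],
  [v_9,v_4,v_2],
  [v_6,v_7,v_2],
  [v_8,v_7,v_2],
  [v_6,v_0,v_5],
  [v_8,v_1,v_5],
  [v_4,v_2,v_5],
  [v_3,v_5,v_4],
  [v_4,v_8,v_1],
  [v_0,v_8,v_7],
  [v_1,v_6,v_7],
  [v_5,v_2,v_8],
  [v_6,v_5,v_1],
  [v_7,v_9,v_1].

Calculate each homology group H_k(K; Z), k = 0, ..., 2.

Fix the vertex order v_0 < v_1 < v_2 < v_3 < v_4 < v_5 < v_6 < v_7 < v_8 < v_9 and write every simplex with vertices in increasing order. Then dim K = 2 and the simplices of K are:

  0-simplices (10): [v_0], [v_1], [v_2], [v_3], [v_4], [v_5], [v_6], [v_7], [v_8], [v_9]
  1-simplices (30): (30 of them)
  2-simplices (20): (20 of them)

giving chain groups C_0 ≅ Z^10, C_1 ≅ Z^30, C_2 ≅ Z^20.

The boundary map ∂_1: C_1 → C_0 maps an edge to its endpoints' difference, ∂[p,q] = q − p. For instance
  ∂[v_5,v_6] = [v_6] − [v_5].
The resulting 10×30 matrix has rank 9, and its Smith normal form has invariant factors (1,1,1,1,1,1,1,1,1).

The boundary map ∂_2: C_2 → C_1 acts by ∂[p,q,r] = [q,r] − [p,r] + [p,q]. For instance
  ∂[v_2,v_6,v_7] = [v_6,v_7] − [v_2,v_7] + [v_2,v_6],
  ∂[v_1,v_5,v_6] = [v_5,v_6] − [v_1,v_6] + [v_1,v_5].
As a 30×20 matrix over Z this has rank 20, with invariant factors (1,1,1,1,1,1,1,1,1,1,1,1,1,1,1,1,1,1,1,2).

Now H_k = ker ∂_k / im ∂_{k+1}, so:

  H_0: rank C_0 − rank ∂_1 = 10 − 9 = 1, and the invariant factors of ∂_1 are all 1, so H_0 = Z.
  H_1: rank ker ∂_1 − rank ∂_2 = (30 − 9) − 20 = 1, and ∂_2 has invariant factor 2 > 1, so H_1 = Z ⊕ Z/2Z.
  H_2: rank ker ∂_2 − rank ∂_3 = (20 − 20) − 0 = 0, and there is no ∂_3, so H_2 = 0.

As a check, the Euler characteristic is 10 − 30 + 20 = 0, which agrees with 1 − 1 + 0 = 0.

H_0 ≅ Z,  H_1 ≅ Z ⊕ Z/2Z,  H_2 = 0.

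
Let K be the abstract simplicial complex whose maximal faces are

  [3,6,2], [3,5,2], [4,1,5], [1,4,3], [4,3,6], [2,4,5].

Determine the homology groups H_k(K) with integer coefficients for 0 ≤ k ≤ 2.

H_0 ≅ Z,  H_1 ≅ Z,  H_2 = 0.

Take the total order 1 < 2 < 3 < 4 < 5 < 6 on the vertex set. Then K (dimension 2) consists of the simplices:

  0-simplices (6): [1], [2], [3], [4], [5], [6]
  1-simplices (12): [1,3], [1,4], [1,5], [2,3], [2,4], [2,5], [2,6], [3,4], [3,5], [3,6], [4,5], [4,6]
  2-simplices (6): [1,3,4], [1,4,5], [2,3,5], [2,3,6], [2,4,5], [3,4,6]

so the chain groups are C_0 ≅ Z^6, C_1 ≅ Z^12, C_2 ≅ Z^6.

Boundary ∂_1: C_1 → C_0 sends each edge [p,q] (with p < q) to q − p.
This gives a 6×12 integer matrix of rank 5; reducing to Smith normal form yields diagonal entries (1,1,1,1,1).

Boundary ∂_2: C_2 → C_1 sends each 2-simplex [p,q,r] to [q,r] − [p,r] + [p,q]. For instance
  ∂[2,3,6] = [3,6] − [2,6] + [2,3],
  ∂[3,4,6] = [4,6] − [3,6] + [3,4].
The 12×6 boundary matrix has rank 6 and Smith normal form diag(1,1,1,1,1,1).

Now H_k = ker ∂_k / im ∂_{k+1}, so:

  H_0: rank C_0 − rank ∂_1 = 6 − 5 = 1, and the invariant factors of ∂_1 are all 1, so H_0 = Z.
  H_1: rank ker ∂_1 − rank ∂_2 = (12 − 5) − 6 = 1, and the invariant factors of ∂_2 are all 1, so H_1 = Z.
  H_2: rank ker ∂_2 − rank ∂_3 = (6 − 6) − 0 = 0, and there is no ∂_3, so H_2 = 0.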